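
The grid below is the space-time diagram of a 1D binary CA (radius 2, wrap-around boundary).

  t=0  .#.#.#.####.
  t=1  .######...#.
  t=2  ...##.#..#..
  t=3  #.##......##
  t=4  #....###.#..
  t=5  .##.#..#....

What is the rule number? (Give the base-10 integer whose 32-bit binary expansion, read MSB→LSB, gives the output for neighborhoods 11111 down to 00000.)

2954956141

  [31] ##### => #  t=1,i=3
  [30] ####. => .  t=0,i=9
  [29] ###.# => #  t=3,i=0
  [28] ###.. => #  t=0,i=10
  [27] ##.## => .  t=3,i=1
  [26] ##.#. => .  t=2,i=5
  [25] ##..# => .  t=0,i=11
  [24] ##... => .  t=1,i=7
  [23] #.### => .  t=0,i=7
  [22] #.##. => .  t=3,i=2
  [21] #.#.# => #  t=0,i=3
  [20] #.#.. => .  t=2,i=6
  [19] #..## => .  t=1,i=0
  [18] #..#. => .  t=0,i=0
  [17] #...# => .  t=1,i=8
  [16] #.... => #  t=2,i=11
  [15] .#### => .  t=0,i=8
  [14] .###. => .  t=3,i=11
  [13] .##.# => .  t=2,i=4
  [12] .##.. => .  t=3,i=3
  [11] .#.## => #  t=0,i=6
  [10] .#.#. => #  t=0,i=2
  [9] .#..# => .  t=1,i=11
  [8] .#... => #  t=2,i=10
  [7] ..### => .  t=1,i=1
  [6] ..##. => #  t=2,i=3
  [5] ..#.# => #  t=0,i=1
  [4] ..#.. => .  t=1,i=10
  [3] ...## => #  t=2,i=2
  [2] ...#. => #  t=1,i=9
  [1] ....# => .  t=2,i=1
  [0] ..... => #  t=2,i=0
  bits 10110000001000010000110101101101 = 2954956141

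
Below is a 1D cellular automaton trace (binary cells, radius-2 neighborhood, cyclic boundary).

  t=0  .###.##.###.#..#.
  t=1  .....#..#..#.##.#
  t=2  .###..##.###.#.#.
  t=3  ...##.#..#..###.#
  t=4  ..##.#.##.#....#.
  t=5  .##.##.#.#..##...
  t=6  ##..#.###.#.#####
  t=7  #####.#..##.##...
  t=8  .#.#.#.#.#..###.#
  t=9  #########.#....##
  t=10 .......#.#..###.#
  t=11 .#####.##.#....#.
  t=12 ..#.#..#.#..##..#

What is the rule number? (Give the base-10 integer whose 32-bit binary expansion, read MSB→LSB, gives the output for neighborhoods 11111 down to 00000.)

1474664043

  nb #####: next=.  (t=6,i=14, bit31=0)
  nb ####.: next=#  (t=6,i=0, bit30=1)
  nb ###.#: next=.  (t=0,i=3, bit29=0)
  nb ###..: next=#  (t=2,i=3, bit28=1)
  nb ##.##: next=.  (t=0,i=4, bit27=0)
  nb ##.#.: next=#  (t=0,i=11, bit26=1)
  nb ##..#: next=#  (t=2,i=4, bit25=1)
  nb ##...: next=#  (t=5,i=14, bit24=1)
  nb #.###: next=#  (t=0,i=8, bit23=1)
  nb #.##.: next=#  (t=0,i=5, bit22=1)
  nb #.#.#: next=#  (t=2,i=13, bit21=1)
  nb #.#..: next=.  (t=0,i=12, bit20=0)
  nb #..##: next=.  (t=0,i=0, bit19=0)
  nb #..#.: next=#  (t=0,i=14, bit18=1)
  nb #...#: next=.  (t=3,i=1, bit17=0)
  nb #....: next=#  (t=1,i=1, bit16=1)
  nb .####: next=#  (t=6,i=13, bit15=1)
  nb .###.: next=.  (t=0,i=2, bit14=0)
  nb .##.#: next=.  (t=0,i=6, bit13=0)
  nb .##..: next=#  (t=5,i=13, bit12=1)
  nb .#.##: next=.  (t=1,i=12, bit11=0)
  nb .#.#.: next=#  (t=2,i=14, bit10=1)
  nb .#..#: next=#  (t=0,i=13, bit9=1)
  nb .#...: next=.  (t=1,i=0, bit8=0)
  nb ..###: next=.  (t=0,i=1, bit7=0)
  nb ..##.: next=#  (t=2,i=6, bit6=1)
  nb ..#.#: next=#  (t=1,i=11, bit5=1)
  nb ..#..: next=.  (t=0,i=15, bit4=0)
  nb ...##: next=#  (t=3,i=2, bit3=1)
  nb ...#.: next=.  (t=1,i=4, bit2=0)
  nb ....#: next=#  (t=1,i=3, bit1=1)
  nb .....: next=#  (t=1,i=2, bit0=1)
  bits 01010111111001011001011001101011 = 1474664043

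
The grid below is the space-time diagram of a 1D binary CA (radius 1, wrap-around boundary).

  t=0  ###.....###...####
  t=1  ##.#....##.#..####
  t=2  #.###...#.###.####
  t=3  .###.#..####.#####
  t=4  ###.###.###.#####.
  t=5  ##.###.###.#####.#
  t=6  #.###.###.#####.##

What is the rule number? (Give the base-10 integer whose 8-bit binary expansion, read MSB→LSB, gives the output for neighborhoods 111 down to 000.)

  ###|#  b7=1 t=0,i=0
  ##.|.  b6=0 t=0,i=2
  #.#|#  b5=1 t=1,i=2
  #..|#  b4=1 t=0,i=3
  .##|#  b3=1 t=0,i=8
  .#.|#  b2=1 t=1,i=3
  ..#|.  b1=0 t=0,i=7
  ...|.  b0=0 t=0,i=4
  bits 10111100 = 188

188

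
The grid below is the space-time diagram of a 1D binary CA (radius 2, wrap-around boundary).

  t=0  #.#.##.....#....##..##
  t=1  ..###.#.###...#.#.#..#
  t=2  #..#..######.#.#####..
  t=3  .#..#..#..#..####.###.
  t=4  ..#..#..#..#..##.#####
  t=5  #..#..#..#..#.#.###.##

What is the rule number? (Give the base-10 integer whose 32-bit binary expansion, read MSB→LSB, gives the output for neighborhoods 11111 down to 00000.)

  nb #####: next=.  (t=2,i=8, bit31=0)
  nb ####.: next=#  (t=2,i=10, bit30=1)
  nb ###.#: next=.  (t=0,i=0, bit29=0)
  nb ###..: next=#  (t=1,i=10, bit28=1)
  nb ##.##: next=#  (t=3,i=17, bit27=1)
  nb ##.#.: next=.  (t=0,i=1, bit26=0)
  nb ##..#: next=#  (t=0,i=18, bit25=1)
  nb ##...: next=#  (t=0,i=6, bit24=1)
  nb #.###: next=#  (t=1,i=8, bit23=1)
  nb #.##.: next=#  (t=0,i=4, bit22=1)
  nb #.#.#: next=#  (t=0,i=2, bit21=1)
  nb #.#..: next=#  (t=1,i=18, bit20=1)
  nb #..##: next=.  (t=0,i=19, bit19=0)
  nb #..#.: next=.  (t=1,i=20, bit18=0)
  nb #...#: next=.  (t=1,i=12, bit17=0)
  nb #....: next=.  (t=0,i=7, bit16=0)
  nb .####: next=#  (t=2,i=7, bit15=1)
  nb .###.: next=#  (t=0,i=21, bit14=1)
  nb .##.#: next=.  (t=4,i=15, bit13=0)
  nb .##..: next=.  (t=0,i=5, bit12=0)
  nb .#.##: next=#  (t=0,i=3, bit11=1)
  nb .#.#.: next=#  (t=1,i=15, bit10=1)
  nb .#..#: next=#  (t=1,i=0, bit9=1)
  nb .#...: next=.  (t=0,i=12, bit8=0)
  nb ..###: next=.  (t=0,i=20, bit7=0)
  nb ..##.: next=#  (t=0,i=16, bit6=1)
  nb ..#.#: next=.  (t=1,i=14, bit5=0)
  nb ..#..: next=.  (t=0,i=11, bit4=0)
  nb ...##: next=.  (t=0,i=15, bit3=0)
  nb ...#.: next=#  (t=0,i=10, bit2=1)
  nb ....#: next=#  (t=0,i=9, bit1=1)
  nb .....: next=#  (t=0,i=8, bit0=1)
  bits 01011011111100001100111001000111 = 1542508103

1542508103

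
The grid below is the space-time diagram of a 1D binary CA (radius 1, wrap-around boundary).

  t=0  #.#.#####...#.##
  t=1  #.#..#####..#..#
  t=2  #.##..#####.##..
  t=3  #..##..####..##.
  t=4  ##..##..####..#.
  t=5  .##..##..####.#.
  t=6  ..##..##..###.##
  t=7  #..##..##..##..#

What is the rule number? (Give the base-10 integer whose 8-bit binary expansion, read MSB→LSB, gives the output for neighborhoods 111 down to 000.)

  ###|#  b7=1 t=0,i=5
  ##.|#  b6=1 t=0,i=0
  #.#|.  b5=0 t=0,i=1
  #..|#  b4=1 t=0,i=9
  .##|.  b3=0 t=0,i=4
  .#.|#  b2=1 t=0,i=2
  ..#|.  b1=0 t=0,i=11
  ...|.  b0=0 t=0,i=10
  bits 11010100 = 212

212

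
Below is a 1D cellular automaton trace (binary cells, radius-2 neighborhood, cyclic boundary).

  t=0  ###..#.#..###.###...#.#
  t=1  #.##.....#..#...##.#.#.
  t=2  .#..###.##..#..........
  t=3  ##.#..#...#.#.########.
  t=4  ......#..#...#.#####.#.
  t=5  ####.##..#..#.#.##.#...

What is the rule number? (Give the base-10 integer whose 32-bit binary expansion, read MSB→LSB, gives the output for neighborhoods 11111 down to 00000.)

3003746325

  [31] ##### => #  t=3,i=16
  [30] ####. => .  t=0,i=1
  [29] ###.# => #  t=0,i=12
  [28] ###.. => #  t=0,i=2
  [27] ##.## => .  t=0,i=13
  [26] ##.#. => .  t=1,i=18
  [25] ##..# => #  t=0,i=3
  [24] ##... => #  t=0,i=17
  [23] #.### => .  t=0,i=14
  [22] #.##. => .  t=1,i=2
  [21] #.#.# => .  t=1,i=0
  [20] #.#.. => .  t=0,i=7
  [19] #..## => #  t=0,i=9
  [18] #..#. => .  t=0,i=4
  [17] #...# => .  t=0,i=18
  [16] #.... => #  t=1,i=5
  [15] .#### => #  t=0,i=0
  [14] .###. => .  t=0,i=11
  [13] .##.# => .  t=1,i=17
  [12] .##.. => .  t=1,i=3
  [11] .#.## => #  t=0,i=21
  [10] .#.#. => .  t=0,i=6
  [9] .#..# => .  t=0,i=8
  [8] .#... => .  t=1,i=13
  [7] ..### => .  t=0,i=10
  [6] ..##. => .  t=1,i=16
  [5] ..#.# => .  t=0,i=5
  [4] ..#.. => #  t=1,i=9
  [3] ...## => .  t=1,i=15
  [2] ...#. => #  t=0,i=19
  [1] ....# => .  t=1,i=7
  [0] ..... => #  t=1,i=6
  bits 10110011000010011000100000010101 = 3003746325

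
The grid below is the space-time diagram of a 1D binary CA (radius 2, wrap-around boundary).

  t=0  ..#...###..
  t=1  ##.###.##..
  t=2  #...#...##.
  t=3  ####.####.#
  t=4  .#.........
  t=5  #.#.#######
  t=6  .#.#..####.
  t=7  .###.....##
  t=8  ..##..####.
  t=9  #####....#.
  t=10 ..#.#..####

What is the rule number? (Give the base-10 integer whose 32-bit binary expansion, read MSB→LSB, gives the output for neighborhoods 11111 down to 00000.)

  nb #####: next=#  (t=3,i=1, bit31=1)
  nb ####.: next=.  (t=3,i=2, bit30=0)
  nb ###.#: next=.  (t=1,i=5, bit29=0)
  nb ###..: next=#  (t=0,i=8, bit28=1)
  nb ##.##: next=.  (t=1,i=2, bit27=0)
  nb ##.#.: next=#  (t=2,i=10, bit26=1)
  nb ##..#: next=#  (t=1,i=9, bit25=1)
  nb ##...: next=.  (t=0,i=9, bit24=0)
  nb #.###: next=.  (t=1,i=3, bit23=0)
  nb #.##.: next=.  (t=1,i=7, bit22=0)
  nb #.#.#: next=.  (t=5,i=2, bit21=0)
  nb #.#..: next=#  (t=2,i=0, bit20=1)
  nb #..##: next=.  (t=1,i=10, bit19=0)
  nb #..#.: next=.  (t=6,i=0, bit18=0)
  nb #...#: next=#  (t=0,i=4, bit17=1)
  nb #....: next=.  (t=0,i=10, bit16=0)
  nb .####: next=.  (t=3,i=0, bit15=0)
  nb .###.: next=#  (t=0,i=7, bit14=1)
  nb .##.#: next=.  (t=1,i=1, bit13=0)
  nb .##..: next=#  (t=1,i=8, bit12=1)
  nb .#.##: next=#  (t=5,i=3, bit11=1)
  nb .#.#.: next=#  (t=6,i=2, bit10=1)
  nb .#..#: next=.  (t=6,i=4, bit9=0)
  nb .#...: next=#  (t=0,i=3, bit8=1)
  nb ..###: next=.  (t=0,i=6, bit7=0)
  nb ..##.: next=#  (t=1,i=0, bit6=1)
  nb ..#.#: next=#  (t=6,i=1, bit5=1)
  nb ..#..: next=.  (t=0,i=2, bit4=0)
  nb ...##: next=#  (t=0,i=5, bit3=1)
  nb ...#.: next=#  (t=0,i=1, bit2=1)
  nb ....#: next=#  (t=0,i=0, bit1=1)
  nb .....: next=#  (t=4,i=4, bit0=1)
  bits 10010110000100100101110101101111 = 2517785967

2517785967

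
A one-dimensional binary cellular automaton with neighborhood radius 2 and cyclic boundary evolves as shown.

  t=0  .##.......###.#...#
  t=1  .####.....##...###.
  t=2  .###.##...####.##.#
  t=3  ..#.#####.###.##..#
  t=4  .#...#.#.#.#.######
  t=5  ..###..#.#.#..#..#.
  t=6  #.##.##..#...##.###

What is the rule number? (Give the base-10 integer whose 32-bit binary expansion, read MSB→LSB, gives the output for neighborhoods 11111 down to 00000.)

  nb #####: next=.  (t=3,i=6, bit31=0)
  nb ####.: next=#  (t=1,i=3, bit30=1)
  nb ###.#: next=.  (t=0,i=12, bit29=0)
  nb ###..: next=.  (t=1,i=4, bit28=0)
  nb ##.##: next=#  (t=2,i=4, bit27=1)
  nb ##.#.: next=.  (t=0,i=13, bit26=0)
  nb ##..#: next=#  (t=1,i=18, bit25=1)
  nb ##...: next=#  (t=0,i=3, bit24=1)
  nb #.###: next=.  (t=2,i=1, bit23=0)
  nb #.##.: next=#  (t=0,i=1, bit22=1)
  nb #.#.#: next=#  (t=2,i=18, bit21=1)
  nb #.#..: next=.  (t=0,i=14, bit20=0)
  nb #..##: next=.  (t=1,i=0, bit19=0)
  nb #..#.: next=#  (t=3,i=1, bit18=1)
  nb #...#: next=#  (t=0,i=16, bit17=1)
  nb #....: next=#  (t=0,i=4, bit16=1)
  nb .####: next=#  (t=1,i=2, bit15=1)
  nb .###.: next=#  (t=0,i=11, bit14=1)
  nb .##.#: next=.  (t=2,i=16, bit13=0)
  nb .##..: next=#  (t=0,i=2, bit12=1)
  nb .#.##: next=.  (t=0,i=0, bit11=0)
  nb .#.#.: next=.  (t=4,i=6, bit10=0)
  nb .#..#: next=.  (t=3,i=0, bit9=0)
  nb .#...: next=#  (t=0,i=15, bit8=1)
  nb ..###: next=#  (t=0,i=10, bit7=1)
  nb ..##.: next=#  (t=1,i=10, bit6=1)
  nb ..#.#: next=.  (t=0,i=18, bit5=0)
  nb ..#..: next=#  (t=3,i=18, bit4=1)
  nb ...##: next=.  (t=0,i=9, bit3=0)
  nb ...#.: next=#  (t=0,i=17, bit2=1)
  nb ....#: next=.  (t=0,i=8, bit1=0)
  nb .....: next=.  (t=0,i=5, bit0=0)
  bits 01001011011001111101000111010100 = 1265095124

1265095124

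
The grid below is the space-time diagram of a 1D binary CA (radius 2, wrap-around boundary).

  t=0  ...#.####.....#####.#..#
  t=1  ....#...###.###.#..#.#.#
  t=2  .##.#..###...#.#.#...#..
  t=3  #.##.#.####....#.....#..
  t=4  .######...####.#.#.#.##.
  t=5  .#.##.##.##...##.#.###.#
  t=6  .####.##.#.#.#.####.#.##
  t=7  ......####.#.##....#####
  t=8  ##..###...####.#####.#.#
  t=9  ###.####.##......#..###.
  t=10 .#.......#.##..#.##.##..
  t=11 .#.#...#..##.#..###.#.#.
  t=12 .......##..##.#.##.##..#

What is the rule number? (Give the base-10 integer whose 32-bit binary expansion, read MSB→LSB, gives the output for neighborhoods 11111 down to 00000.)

2539743898

  ##### -> #   bit 31 = 1  t=0,i=16
  ####. -> .   bit 30 = 0  t=0,i=7
  ###.# -> .   bit 29 = 0  t=0,i=18
  ###.. -> #   bit 28 = 1  t=0,i=8
  ##.## -> .   bit 27 = 0  t=1,i=11
  ##.#. -> #   bit 26 = 1  t=0,i=19
  ##..# -> #   bit 25 = 1  t=4,i=23
  ##... -> #   bit 24 = 1  t=0,i=9
  #.### -> .   bit 23 = 0  t=0,i=5
  #.##. -> #   bit 22 = 1  t=3,i=2
  #.#.# -> #   bit 21 = 1  t=1,i=21
  #.#.. -> .   bit 20 = 0  t=0,i=20
  #..## -> .   bit 19 = 0  t=2,i=6
  #..#. -> .   bit 18 = 0  t=0,i=22
  #...# -> .   bit 17 = 0  t=0,i=1
  #.... -> #   bit 16 = 1  t=0,i=10
  .#### -> .   bit 15 = 0  t=0,i=6
  .###. -> #   bit 14 = 1  t=1,i=9
  .##.# -> #   bit 13 = 1  t=2,i=2
  .##.. -> .   bit 12 = 0  t=4,i=22
  .#.## -> #   bit 11 = 1  t=0,i=4
  .#.#. -> .   bit 10 = 0  t=1,i=20
  .#..# -> #   bit 9 = 1  t=0,i=21
  .#... -> .   bit 8 = 0  t=0,i=0
  ..### -> #   bit 7 = 1  t=0,i=14
  ..##. -> .   bit 6 = 0  t=2,i=1
  ..#.# -> .   bit 5 = 0  t=0,i=3
  ..#.. -> #   bit 4 = 1  t=0,i=23
  ...## -> #   bit 3 = 1  t=0,i=13
  ...#. -> .   bit 2 = 0  t=0,i=2
  ....# -> #   bit 1 = 1  t=0,i=12
  ..... -> .   bit 0 = 0  t=0,i=11
  bits 10010111011000010110101010011010 = 2539743898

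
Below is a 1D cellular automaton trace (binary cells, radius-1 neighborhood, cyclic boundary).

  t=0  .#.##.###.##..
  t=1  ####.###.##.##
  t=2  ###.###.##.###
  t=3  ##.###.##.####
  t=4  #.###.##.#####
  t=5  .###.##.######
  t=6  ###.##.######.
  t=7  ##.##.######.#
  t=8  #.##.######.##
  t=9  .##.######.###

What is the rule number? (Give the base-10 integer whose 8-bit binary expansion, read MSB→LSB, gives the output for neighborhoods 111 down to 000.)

191

  ###|#  b7=1 t=0,i=7
  ##.|.  b6=0 t=0,i=4
  #.#|#  b5=1 t=0,i=2
  #..|#  b4=1 t=0,i=12
  .##|#  b3=1 t=0,i=3
  .#.|#  b2=1 t=0,i=1
  ..#|#  b1=1 t=0,i=0
  ...|#  b0=1 t=0,i=13
  bits 10111111 = 191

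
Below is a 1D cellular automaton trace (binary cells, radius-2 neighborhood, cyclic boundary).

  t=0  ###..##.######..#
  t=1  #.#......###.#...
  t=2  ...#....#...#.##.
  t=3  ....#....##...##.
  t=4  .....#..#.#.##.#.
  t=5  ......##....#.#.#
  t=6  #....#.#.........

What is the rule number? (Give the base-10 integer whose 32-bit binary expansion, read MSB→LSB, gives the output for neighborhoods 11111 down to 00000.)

  #####|#  b31=1 t=0,i=10
  ####.|.  b30=0 t=0,i=1
  ###.#|.  b29=0 t=1,i=11
  ###..|#  b28=1 t=0,i=2
  ##.##|.  b27=0 t=0,i=7
  ##.#.|#  b26=1 t=1,i=12
  ##..#|.  b25=0 t=0,i=3
  ##...|.  b24=0 t=2,i=16
  #.###|.  b23=0 t=0,i=8
  #.##.|#  b22=1 t=2,i=14
  #.#.#|.  b21=0 t=4,i=10
  #.#..|.  b20=0 t=1,i=2
  #..##|.  b19=0 t=0,i=4
  #..#.|#  b18=1 t=4,i=7
  #...#|#  b17=1 t=1,i=15
  #....|.  b16=0 t=1,i=4
  .####|#  b15=1 t=0,i=0
  .###.|.  b14=0 t=1,i=10
  .##.#|.  b13=0 t=0,i=6
  .##..|#  b12=1 t=2,i=15
  .#.##|.  b11=0 t=2,i=13
  .#.#.|.  b10=0 t=1,i=1
  .#..#|#  b9=1 t=4,i=6
  .#...|#  b8=1 t=1,i=3
  ..###|.  b7=0 t=0,i=16
  ..##.|.  b6=0 t=0,i=5
  ..#.#|.  b5=0 t=1,i=0
  ..#..|.  b4=0 t=2,i=3
  ...##|#  b3=1 t=1,i=8
  ...#.|.  b2=0 t=1,i=16
  ....#|.  b1=0 t=1,i=7
  .....|.  b0=0 t=1,i=5
  bits 10010100010001101001001100001000 = 2487653128

2487653128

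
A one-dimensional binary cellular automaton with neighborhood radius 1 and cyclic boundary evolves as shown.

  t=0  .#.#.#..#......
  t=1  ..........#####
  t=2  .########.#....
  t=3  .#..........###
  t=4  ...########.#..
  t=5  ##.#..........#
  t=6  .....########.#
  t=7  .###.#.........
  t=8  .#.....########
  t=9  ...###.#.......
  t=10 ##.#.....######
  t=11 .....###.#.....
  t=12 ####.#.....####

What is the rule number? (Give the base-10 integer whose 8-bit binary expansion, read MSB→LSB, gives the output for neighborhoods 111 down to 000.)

9

  ### -> .   bit 7 = 0  t=1,i=11
  ##. -> .   bit 6 = 0  t=1,i=14
  #.# -> .   bit 5 = 0  t=0,i=2
  #.. -> .   bit 4 = 0  t=0,i=6
  .## -> #   bit 3 = 1  t=1,i=10
  .#. -> .   bit 2 = 0  t=0,i=1
  ..# -> .   bit 1 = 0  t=0,i=0
  ... -> #   bit 0 = 1  t=0,i=10
  bits 00001001 = 9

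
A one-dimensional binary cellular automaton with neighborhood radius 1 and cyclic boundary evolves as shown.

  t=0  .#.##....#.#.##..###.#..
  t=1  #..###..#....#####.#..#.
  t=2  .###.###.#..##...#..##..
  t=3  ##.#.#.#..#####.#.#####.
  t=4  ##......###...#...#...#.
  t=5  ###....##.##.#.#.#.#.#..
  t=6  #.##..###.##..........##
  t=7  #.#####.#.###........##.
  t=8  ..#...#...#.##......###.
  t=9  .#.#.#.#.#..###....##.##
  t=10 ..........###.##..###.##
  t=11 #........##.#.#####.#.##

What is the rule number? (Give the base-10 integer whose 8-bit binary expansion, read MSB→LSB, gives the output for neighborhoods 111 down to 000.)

  nb ###: next=.  (t=0,i=18, bit7=0)
  nb ##.: next=#  (t=0,i=4, bit6=1)
  nb #.#: next=.  (t=0,i=2, bit5=0)
  nb #..: next=#  (t=0,i=5, bit4=1)
  nb .##: next=#  (t=0,i=3, bit3=1)
  nb .#.: next=.  (t=0,i=1, bit2=0)
  nb ..#: next=#  (t=0,i=0, bit1=1)
  nb ...: next=.  (t=0,i=6, bit0=0)
  bits 01011010 = 90

90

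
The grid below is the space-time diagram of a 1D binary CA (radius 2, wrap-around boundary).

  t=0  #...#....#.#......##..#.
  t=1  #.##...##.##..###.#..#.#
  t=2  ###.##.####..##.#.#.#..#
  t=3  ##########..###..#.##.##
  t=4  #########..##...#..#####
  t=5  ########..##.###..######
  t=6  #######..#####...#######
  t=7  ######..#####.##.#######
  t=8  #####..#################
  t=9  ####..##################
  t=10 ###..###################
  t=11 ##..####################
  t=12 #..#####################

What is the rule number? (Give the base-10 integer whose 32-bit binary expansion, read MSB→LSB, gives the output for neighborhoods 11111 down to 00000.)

3923682503

  nb #####: next=#  (t=3,i=0, bit31=1)
  nb ####.: next=#  (t=2,i=1, bit30=1)
  nb ###.#: next=#  (t=1,i=16, bit29=1)
  nb ###..: next=.  (t=2,i=10, bit28=0)
  nb ##.##: next=#  (t=1,i=1, bit27=1)
  nb ##.#.: next=.  (t=1,i=17, bit26=0)
  nb ##..#: next=.  (t=0,i=20, bit25=0)
  nb ##...: next=#  (t=1,i=4, bit24=1)
  nb #.###: next=#  (t=2,i=7, bit23=1)
  nb #.##.: next=#  (t=1,i=2, bit22=1)
  nb #.#.#: next=.  (t=2,i=16, bit21=0)
  nb #.#..: next=#  (t=0,i=0, bit20=1)
  nb #..##: next=#  (t=1,i=13, bit19=1)
  nb #..#.: next=#  (t=0,i=21, bit18=1)
  nb #...#: next=#  (t=0,i=2, bit17=1)
  nb #....: next=.  (t=0,i=6, bit16=0)
  nb .####: next=#  (t=2,i=0, bit15=1)
  nb .###.: next=.  (t=1,i=15, bit14=0)
  nb .##.#: next=#  (t=1,i=0, bit13=1)
  nb .##..: next=.  (t=0,i=19, bit12=0)
  nb .#.##: next=.  (t=1,i=22, bit11=0)
  nb .#.#.: next=#  (t=0,i=10, bit10=1)
  nb .#..#: next=.  (t=1,i=19, bit9=0)
  nb .#...: next=.  (t=0,i=1, bit8=0)
  nb ..###: next=#  (t=1,i=14, bit7=1)
  nb ..##.: next=#  (t=0,i=18, bit6=1)
  nb ..#.#: next=.  (t=0,i=9, bit5=0)
  nb ..#..: next=.  (t=0,i=4, bit4=0)
  nb ...##: next=.  (t=0,i=17, bit3=0)
  nb ...#.: next=#  (t=0,i=3, bit2=1)
  nb ....#: next=#  (t=0,i=7, bit1=1)
  nb .....: next=#  (t=0,i=14, bit0=1)
  bits 11101001110111101010010011000111 = 3923682503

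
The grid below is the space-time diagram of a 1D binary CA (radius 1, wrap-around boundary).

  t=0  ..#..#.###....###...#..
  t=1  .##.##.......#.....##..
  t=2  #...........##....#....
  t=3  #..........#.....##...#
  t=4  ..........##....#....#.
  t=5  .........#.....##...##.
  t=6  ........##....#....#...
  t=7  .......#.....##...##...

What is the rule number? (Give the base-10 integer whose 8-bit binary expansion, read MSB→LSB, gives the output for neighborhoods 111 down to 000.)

  ### -> .   bit 7 = 0  t=0,i=8
  ##. -> .   bit 6 = 0  t=0,i=9
  #.# -> .   bit 5 = 0  t=0,i=6
  #.. -> .   bit 4 = 0  t=0,i=3
  .## -> .   bit 3 = 0  t=0,i=7
  .#. -> #   bit 2 = 1  t=0,i=2
  ..# -> #   bit 1 = 1  t=0,i=1
  ... -> .   bit 0 = 0  t=0,i=0
  bits 00000110 = 6

6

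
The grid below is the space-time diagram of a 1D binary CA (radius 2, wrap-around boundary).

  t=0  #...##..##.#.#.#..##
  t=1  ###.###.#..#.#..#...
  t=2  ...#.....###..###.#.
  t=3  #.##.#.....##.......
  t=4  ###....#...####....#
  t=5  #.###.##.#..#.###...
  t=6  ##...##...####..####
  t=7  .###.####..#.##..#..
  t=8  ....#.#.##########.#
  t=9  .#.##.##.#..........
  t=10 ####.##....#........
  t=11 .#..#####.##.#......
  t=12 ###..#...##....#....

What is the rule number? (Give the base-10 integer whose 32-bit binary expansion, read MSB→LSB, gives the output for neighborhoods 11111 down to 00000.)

  [31] ##### => .  t=6,i=18
  [30] ####. => .  t=4,i=1
  [29] ###.# => .  t=1,i=2
  [28] ###.. => #  t=0,i=0
  [27] ##.## => #  t=1,i=3
  [26] ##.#. => .  t=0,i=10
  [25] ##..# => #  t=0,i=6
  [24] ##... => #  t=0,i=1
  [23] #.### => .  t=1,i=4
  [22] #.##. => #  t=3,i=2
  [21] #.#.# => #  t=0,i=11
  [20] #.#.. => .  t=0,i=15
  [19] #..## => .  t=0,i=7
  [18] #..#. => #  t=1,i=10
  [17] #...# => #  t=0,i=2
  [16] #.... => #  t=2,i=0
  [15] .#### => #  t=4,i=0
  [14] .###. => .  t=0,i=19
  [13] .##.# => .  t=0,i=9
  [12] .##.. => #  t=0,i=5
  [11] .#.## => #  t=3,i=1
  [10] .#.#. => .  t=0,i=12
  [9] .#..# => #  t=0,i=16
  [8] .#... => .  t=1,i=17
  [7] ..### => .  t=0,i=18
  [6] ..##. => #  t=0,i=4
  [5] ..#.# => #  t=1,i=11
  [4] ..#.. => #  t=1,i=16
  [3] ...## => .  t=0,i=3
  [2] ...#. => #  t=2,i=2
  [1] ....# => .  t=2,i=1
  [0] ..... => .  t=2,i=6
  bits 00011011011001111001101001110100 = 459774580

459774580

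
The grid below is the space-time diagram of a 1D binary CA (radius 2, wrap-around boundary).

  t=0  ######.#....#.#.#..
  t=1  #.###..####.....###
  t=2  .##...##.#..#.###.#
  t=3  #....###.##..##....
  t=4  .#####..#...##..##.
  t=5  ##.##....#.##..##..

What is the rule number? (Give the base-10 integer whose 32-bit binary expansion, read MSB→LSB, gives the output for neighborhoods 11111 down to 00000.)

3365481418

  nb #####: next=#  (t=0,i=2, bit31=1)
  nb ####.: next=#  (t=0,i=4, bit30=1)
  nb ###.#: next=.  (t=0,i=5, bit29=0)
  nb ###..: next=.  (t=1,i=4, bit28=0)
  nb ##.##: next=#  (t=1,i=1, bit27=1)
  nb ##.#.: next=.  (t=0,i=6, bit26=0)
  nb ##..#: next=.  (t=1,i=5, bit25=0)
  nb ##...: next=.  (t=1,i=11, bit24=0)
  nb #.###: next=#  (t=1,i=2, bit23=1)
  nb #.##.: next=.  (t=2,i=1, bit22=0)
  nb #.#.#: next=.  (t=0,i=14, bit21=0)
  nb #.#..: next=#  (t=0,i=7, bit20=1)
  nb #..##: next=#  (t=0,i=18, bit19=1)
  nb #..#.: next=.  (t=2,i=11, bit18=0)
  nb #...#: next=.  (t=2,i=4, bit17=0)
  nb #....: next=#  (t=0,i=9, bit16=1)
  nb .####: next=.  (t=0,i=1, bit15=0)
  nb .###.: next=.  (t=1,i=3, bit14=0)
  nb .##.#: next=#  (t=2,i=7, bit13=1)
  nb .##..: next=.  (t=2,i=2, bit12=0)
  nb .#.##: next=#  (t=2,i=0, bit11=1)
  nb .#.#.: next=.  (t=0,i=13, bit10=0)
  nb .#..#: next=#  (t=0,i=17, bit9=1)
  nb .#...: next=#  (t=0,i=8, bit8=1)
  nb ..###: next=#  (t=0,i=0, bit7=1)
  nb ..##.: next=#  (t=2,i=6, bit6=1)
  nb ..#.#: next=.  (t=0,i=12, bit5=0)
  nb ..#..: next=.  (t=3,i=0, bit4=0)
  nb ...##: next=#  (t=1,i=15, bit3=1)
  nb ...#.: next=.  (t=0,i=11, bit2=0)
  nb ....#: next=#  (t=0,i=10, bit1=1)
  nb .....: next=.  (t=1,i=13, bit0=0)
  bits 11001000100110010010101111001010 = 3365481418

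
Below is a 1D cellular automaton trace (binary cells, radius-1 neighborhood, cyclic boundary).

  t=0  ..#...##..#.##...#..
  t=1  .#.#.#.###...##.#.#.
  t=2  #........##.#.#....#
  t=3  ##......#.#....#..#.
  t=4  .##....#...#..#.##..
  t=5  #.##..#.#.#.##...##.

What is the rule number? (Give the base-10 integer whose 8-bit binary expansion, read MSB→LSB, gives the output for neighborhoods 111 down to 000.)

82

  nb ###: next=.  (t=1,i=8, bit7=0)
  nb ##.: next=#  (t=0,i=7, bit6=1)
  nb #.#: next=.  (t=0,i=11, bit5=0)
  nb #..: next=#  (t=0,i=3, bit4=1)
  nb .##: next=.  (t=0,i=6, bit3=0)
  nb .#.: next=.  (t=0,i=2, bit2=0)
  nb ..#: next=#  (t=0,i=1, bit1=1)
  nb ...: next=.  (t=0,i=0, bit0=0)
  bits 01010010 = 82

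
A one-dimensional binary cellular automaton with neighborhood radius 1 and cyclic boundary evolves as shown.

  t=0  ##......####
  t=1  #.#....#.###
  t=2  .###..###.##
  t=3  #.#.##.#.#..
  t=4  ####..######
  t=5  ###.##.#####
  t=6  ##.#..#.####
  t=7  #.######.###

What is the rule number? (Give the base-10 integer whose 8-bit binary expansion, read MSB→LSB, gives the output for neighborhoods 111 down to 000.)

  ###|#  b7=1 t=0,i=0
  ##.|.  b6=0 t=0,i=1
  #.#|#  b5=1 t=1,i=1
  #..|#  b4=1 t=0,i=2
  .##|.  b3=0 t=0,i=8
  .#.|#  b2=1 t=1,i=2
  ..#|#  b1=1 t=0,i=7
  ...|.  b0=0 t=0,i=3
  bits 10110110 = 182

182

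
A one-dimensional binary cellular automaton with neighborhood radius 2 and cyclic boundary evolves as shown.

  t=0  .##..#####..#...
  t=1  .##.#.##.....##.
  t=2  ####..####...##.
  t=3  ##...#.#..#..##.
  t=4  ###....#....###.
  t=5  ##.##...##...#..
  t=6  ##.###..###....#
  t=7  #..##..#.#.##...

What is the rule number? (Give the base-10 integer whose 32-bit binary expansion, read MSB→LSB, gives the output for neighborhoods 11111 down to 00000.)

2245652800

  #####|#  b31=1 t=0,i=7
  ####.|.  b30=0 t=0,i=8
  ###.#|.  b29=0 t=4,i=14
  ###..|.  b28=0 t=0,i=9
  ##.##|.  b27=0 t=2,i=15
  ##.#.|#  b26=1 t=1,i=3
  ##..#|.  b25=0 t=0,i=3
  ##...|#  b24=1 t=1,i=8
  #.###|#  b23=1 t=2,i=0
  #.##.|#  b22=1 t=1,i=6
  #.#.#|.  b21=0 t=1,i=4
  #.#..|#  b20=1 t=3,i=7
  #..##|#  b19=1 t=0,i=4
  #..#.|.  b18=0 t=0,i=11
  #...#|.  b17=0 t=2,i=11
  #....|#  b16=1 t=0,i=14
  .####|#  b15=1 t=0,i=6
  .###.|#  b14=1 t=4,i=1
  .##.#|#  b13=1 t=1,i=2
  .##..|#  b12=1 t=0,i=2
  .#.##|.  b11=0 t=1,i=5
  .#.#.|.  b10=0 t=3,i=6
  .#..#|.  b9=0 t=3,i=8
  .#...|#  b8=1 t=0,i=13
  ..###|.  b7=0 t=0,i=5
  ..##.|#  b6=1 t=0,i=1
  ..#.#|.  b5=0 t=3,i=5
  ..#..|.  b4=0 t=0,i=12
  ...##|.  b3=0 t=0,i=0
  ...#.|.  b2=0 t=3,i=4
  ....#|.  b1=0 t=0,i=15
  .....|.  b0=0 t=1,i=10
  bits 10000101110110011111000101000000 = 2245652800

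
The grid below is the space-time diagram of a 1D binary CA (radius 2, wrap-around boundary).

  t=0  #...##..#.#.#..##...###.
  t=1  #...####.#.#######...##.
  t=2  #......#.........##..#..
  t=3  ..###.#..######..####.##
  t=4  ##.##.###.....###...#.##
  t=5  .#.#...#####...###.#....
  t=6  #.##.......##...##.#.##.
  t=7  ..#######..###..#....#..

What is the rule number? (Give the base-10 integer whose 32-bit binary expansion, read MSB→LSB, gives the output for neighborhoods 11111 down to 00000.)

  ##### -> .   bit 31 = 0  t=1,i=13
  ####. -> .   bit 30 = 0  t=1,i=6
  ###.# -> #   bit 29 = 1  t=0,i=22
  ###.. -> #   bit 28 = 1  t=1,i=17
  ##.## -> .   bit 27 = 0  t=3,i=21
  ##.#. -> .   bit 26 = 0  t=0,i=23
  ##..# -> #   bit 25 = 1  t=0,i=6
  ##... -> #   bit 24 = 1  t=0,i=17
  #.### -> .   bit 23 = 0  t=1,i=11
  #.##. -> #   bit 22 = 1  t=3,i=22
  #.#.# -> .   bit 21 = 0  t=0,i=10
  #.#.. -> #   bit 20 = 1  t=0,i=0
  #..## -> #   bit 19 = 1  t=0,i=14
  #..#. -> #   bit 18 = 1  t=0,i=7
  #...# -> .   bit 17 = 0  t=0,i=2
  #.... -> #   bit 16 = 1  t=2,i=2
  .#### -> .   bit 15 = 0  t=1,i=5
  .###. -> #   bit 14 = 1  t=0,i=21
  .##.# -> .   bit 13 = 0  t=1,i=22
  .##.. -> #   bit 12 = 1  t=0,i=5
  .#.## -> .   bit 11 = 0  t=1,i=10
  .#.#. -> #   bit 10 = 1  t=0,i=9
  .#..# -> #   bit 9 = 1  t=0,i=13
  .#... -> .   bit 8 = 0  t=0,i=1
  ..### -> .   bit 7 = 0  t=0,i=20
  ..##. -> #   bit 6 = 1  t=0,i=4
  ..#.# -> .   bit 5 = 0  t=0,i=8
  ..#.. -> .   bit 4 = 0  t=2,i=0
  ...## -> .   bit 3 = 0  t=0,i=3
  ...#. -> #   bit 2 = 1  t=2,i=6
  ....# -> .   bit 1 = 0  t=2,i=5
  ..... -> #   bit 0 = 1  t=2,i=3
  bits 00110011010111010101011001000101 = 861754949

861754949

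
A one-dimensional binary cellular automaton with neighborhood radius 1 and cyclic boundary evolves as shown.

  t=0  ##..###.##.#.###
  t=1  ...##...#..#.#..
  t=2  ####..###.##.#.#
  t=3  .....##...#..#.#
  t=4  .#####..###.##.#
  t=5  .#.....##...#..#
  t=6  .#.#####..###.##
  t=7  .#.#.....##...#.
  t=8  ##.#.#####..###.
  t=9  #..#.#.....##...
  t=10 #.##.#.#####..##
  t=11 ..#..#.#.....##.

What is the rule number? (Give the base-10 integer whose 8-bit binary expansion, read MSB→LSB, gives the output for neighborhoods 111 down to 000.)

15

  [7] ### => .  t=0,i=0
  [6] ##. => .  t=0,i=1
  [5] #.# => .  t=0,i=7
  [4] #.. => .  t=0,i=2
  [3] .## => #  t=0,i=4
  [2] .#. => #  t=0,i=11
  [1] ..# => #  t=0,i=3
  [0] ... => #  t=1,i=0
  bits 00001111 = 15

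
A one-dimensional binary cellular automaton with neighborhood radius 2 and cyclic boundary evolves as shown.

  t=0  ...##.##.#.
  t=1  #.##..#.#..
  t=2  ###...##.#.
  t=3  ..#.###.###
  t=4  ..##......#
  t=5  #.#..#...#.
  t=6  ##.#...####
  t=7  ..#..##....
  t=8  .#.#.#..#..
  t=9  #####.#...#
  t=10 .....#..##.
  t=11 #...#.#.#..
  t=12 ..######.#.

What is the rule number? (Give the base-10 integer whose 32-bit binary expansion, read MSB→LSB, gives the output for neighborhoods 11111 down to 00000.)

  nb #####: next=.  (t=6,i=9, bit31=0)
  nb ####.: next=.  (t=6,i=0, bit30=0)
  nb ###.#: next=.  (t=3,i=6, bit29=0)
  nb ###..: next=#  (t=2,i=2, bit28=1)
  nb ##.##: next=.  (t=0,i=5, bit27=0)
  nb ##.#.: next=#  (t=0,i=8, bit26=1)
  nb ##..#: next=.  (t=1,i=4, bit25=0)
  nb ##...: next=.  (t=2,i=3, bit24=0)
  nb #.###: next=.  (t=2,i=0, bit23=0)
  nb #.##.: next=#  (t=0,i=6, bit22=1)
  nb #.#.#: next=#  (t=2,i=9, bit21=1)
  nb #.#..: next=.  (t=0,i=9, bit20=0)
  nb #..##: next=.  (t=4,i=1, bit19=0)
  nb #..#.: next=.  (t=1,i=5, bit18=0)
  nb #...#: next=#  (t=2,i=4, bit17=1)
  nb #....: next=#  (t=0,i=0, bit16=1)
  nb .####: next=.  (t=6,i=8, bit15=0)
  nb .###.: next=.  (t=2,i=1, bit14=0)
  nb .##.#: next=.  (t=0,i=4, bit13=0)
  nb .##..: next=.  (t=1,i=3, bit12=0)
  nb .#.##: next=#  (t=1,i=1, bit11=1)
  nb .#.#.: next=#  (t=1,i=7, bit10=1)
  nb .#..#: next=#  (t=1,i=9, bit9=1)
  nb .#...: next=.  (t=0,i=10, bit8=0)
  nb ..###: next=.  (t=6,i=7, bit7=0)
  nb ..##.: next=#  (t=0,i=3, bit6=1)
  nb ..#.#: next=#  (t=1,i=0, bit5=1)
  nb ..#..: next=.  (t=4,i=10, bit4=0)
  nb ...##: next=#  (t=0,i=2, bit3=1)
  nb ...#.: next=#  (t=4,i=9, bit2=1)
  nb ....#: next=.  (t=0,i=1, bit1=0)
  nb .....: next=.  (t=4,i=6, bit0=0)
  bits 00010100011000110000111001101100 = 342036076

342036076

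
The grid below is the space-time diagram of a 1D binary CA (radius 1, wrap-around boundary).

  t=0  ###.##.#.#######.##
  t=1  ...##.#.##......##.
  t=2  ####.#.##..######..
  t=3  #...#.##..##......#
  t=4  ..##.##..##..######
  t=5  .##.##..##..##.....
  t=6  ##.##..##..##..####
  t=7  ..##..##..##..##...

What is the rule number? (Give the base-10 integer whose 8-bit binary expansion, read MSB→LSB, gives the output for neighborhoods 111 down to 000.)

  nb ###: next=.  (t=0,i=0, bit7=0)
  nb ##.: next=.  (t=0,i=2, bit6=0)
  nb #.#: next=#  (t=0,i=3, bit5=1)
  nb #..: next=.  (t=1,i=10, bit4=0)
  nb .##: next=#  (t=0,i=4, bit3=1)
  nb .#.: next=.  (t=0,i=7, bit2=0)
  nb ..#: next=#  (t=1,i=2, bit1=1)
  nb ...: next=#  (t=1,i=0, bit0=1)
  bits 00101011 = 43

43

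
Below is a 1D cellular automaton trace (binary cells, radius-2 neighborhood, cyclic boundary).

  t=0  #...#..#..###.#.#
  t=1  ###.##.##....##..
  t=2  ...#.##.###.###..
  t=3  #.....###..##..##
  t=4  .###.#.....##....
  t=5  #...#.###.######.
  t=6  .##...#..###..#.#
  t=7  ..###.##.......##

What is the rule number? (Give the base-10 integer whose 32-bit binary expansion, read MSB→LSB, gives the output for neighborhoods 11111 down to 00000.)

  ##### -> .   bit 31 = 0  t=5,i=12
  ####. -> #   bit 30 = 1  t=5,i=14
  ###.# -> .   bit 29 = 0  t=0,i=12
  ###.. -> .   bit 28 = 0  t=2,i=14
  ##.## -> #   bit 27 = 1  t=1,i=3
  ##.#. -> #   bit 26 = 1  t=0,i=13
  ##..# -> .   bit 25 = 0  t=1,i=15
  ##... -> #   bit 24 = 1  t=0,i=1
  #.### -> #   bit 23 = 1  t=2,i=8
  #.##. -> .   bit 22 = 0  t=0,i=16
  #.#.# -> #   bit 21 = 1  t=0,i=14
  #.#.. -> .   bit 20 = 0  t=4,i=5
  #..## -> .   bit 19 = 0  t=0,i=9
  #..#. -> .   bit 18 = 0  t=0,i=6
  #...# -> #   bit 17 = 1  t=0,i=2
  #.... -> #   bit 16 = 1  t=1,i=10
  .#### -> #   bit 15 = 1  t=5,i=11
  .###. -> .   bit 14 = 0  t=0,i=11
  .##.# -> #   bit 13 = 1  t=1,i=5
  .##.. -> #   bit 12 = 1  t=0,i=0
  .#.## -> .   bit 11 = 0  t=0,i=15
  .#.#. -> #   bit 10 = 1  t=6,i=15
  .#..# -> #   bit 9 = 1  t=0,i=5
  .#... -> #   bit 8 = 1  t=4,i=6
  ..### -> .   bit 7 = 0  t=0,i=10
  ..##. -> #   bit 6 = 1  t=1,i=13
  ..#.# -> .   bit 5 = 0  t=2,i=3
  ..#.. -> #   bit 4 = 1  t=0,i=4
  ...## -> #   bit 3 = 1  t=1,i=12
  ...#. -> .   bit 2 = 0  t=0,i=3
  ....# -> .   bit 1 = 0  t=1,i=11
  ..... -> #   bit 0 = 1  t=2,i=0
  bits 01001101101000111011011101011001 = 1302574937

1302574937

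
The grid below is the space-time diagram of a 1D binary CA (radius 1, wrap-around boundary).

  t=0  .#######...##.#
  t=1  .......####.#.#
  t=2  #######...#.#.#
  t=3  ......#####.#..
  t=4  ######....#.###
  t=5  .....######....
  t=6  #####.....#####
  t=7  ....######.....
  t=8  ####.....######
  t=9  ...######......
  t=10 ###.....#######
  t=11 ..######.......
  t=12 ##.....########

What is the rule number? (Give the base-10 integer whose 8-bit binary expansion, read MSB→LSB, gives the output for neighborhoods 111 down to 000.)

87

  ### -> .   bit 7 = 0  t=0,i=2
  ##. -> #   bit 6 = 1  t=0,i=7
  #.# -> .   bit 5 = 0  t=0,i=0
  #.. -> #   bit 4 = 1  t=0,i=8
  .## -> .   bit 3 = 0  t=0,i=1
  .#. -> #   bit 2 = 1  t=0,i=14
  ..# -> #   bit 1 = 1  t=0,i=10
  ... -> #   bit 0 = 1  t=0,i=9
  bits 01010111 = 87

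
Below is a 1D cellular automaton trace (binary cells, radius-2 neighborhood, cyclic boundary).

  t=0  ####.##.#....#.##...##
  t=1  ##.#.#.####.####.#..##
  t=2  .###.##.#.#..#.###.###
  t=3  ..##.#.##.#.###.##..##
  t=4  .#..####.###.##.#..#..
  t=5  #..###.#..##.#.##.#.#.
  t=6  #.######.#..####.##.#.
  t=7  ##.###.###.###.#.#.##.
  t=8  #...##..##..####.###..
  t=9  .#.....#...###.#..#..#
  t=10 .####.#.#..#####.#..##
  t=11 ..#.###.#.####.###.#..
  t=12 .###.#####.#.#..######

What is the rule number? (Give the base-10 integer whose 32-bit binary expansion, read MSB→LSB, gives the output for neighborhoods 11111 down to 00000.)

2776484261

  #####|#  b31=1 t=0,i=0
  ####.|.  b30=0 t=0,i=2
  ###.#|#  b29=1 t=0,i=3
  ###..|.  b28=0 t=8,i=19
  ##.##|.  b27=0 t=0,i=4
  ##.#.|#  b26=1 t=0,i=7
  ##..#|.  b25=0 t=3,i=0
  ##...|#  b24=1 t=0,i=17
  #.###|.  b23=0 t=1,i=7
  #.##.|#  b22=1 t=0,i=5
  #.#.#|#  b21=1 t=1,i=3
  #.#..|#  b20=1 t=0,i=8
  #..##|#  b19=1 t=1,i=19
  #..#.|#  b18=1 t=2,i=12
  #...#|.  b17=0 t=0,i=18
  #....|#  b16=1 t=0,i=10
  .####|#  b15=1 t=0,i=21
  .###.|#  b14=1 t=2,i=2
  .##.#|.  b13=0 t=0,i=6
  .##..|.  b12=0 t=0,i=16
  .#.##|#  b11=1 t=0,i=14
  .#.#.|.  b10=0 t=1,i=4
  .#..#|.  b9=0 t=1,i=18
  .#...|#  b8=1 t=0,i=9
  ..###|#  b7=1 t=0,i=20
  ..##.|.  b6=0 t=3,i=2
  ..#.#|#  b5=1 t=0,i=13
  ..#..|.  b4=0 t=4,i=1
  ...##|.  b3=0 t=0,i=19
  ...#.|#  b2=1 t=0,i=12
  ....#|.  b1=0 t=0,i=11
  .....|#  b0=1 t=9,i=4
  bits 10100101011111011100100110100101 = 2776484261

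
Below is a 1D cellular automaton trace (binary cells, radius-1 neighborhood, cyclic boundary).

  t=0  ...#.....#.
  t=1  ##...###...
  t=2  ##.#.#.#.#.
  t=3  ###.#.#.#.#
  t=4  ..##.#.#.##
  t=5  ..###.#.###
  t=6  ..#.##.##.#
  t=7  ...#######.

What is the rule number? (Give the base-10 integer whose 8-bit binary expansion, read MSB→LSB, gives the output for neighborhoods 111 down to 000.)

105

  [7] ### => .  t=1,i=6
  [6] ##. => #  t=1,i=1
  [5] #.# => #  t=2,i=2
  [4] #.. => .  t=0,i=4
  [3] .## => #  t=1,i=0
  [2] .#. => .  t=0,i=3
  [1] ..# => .  t=0,i=2
  [0] ... => #  t=0,i=0
  bits 01101001 = 105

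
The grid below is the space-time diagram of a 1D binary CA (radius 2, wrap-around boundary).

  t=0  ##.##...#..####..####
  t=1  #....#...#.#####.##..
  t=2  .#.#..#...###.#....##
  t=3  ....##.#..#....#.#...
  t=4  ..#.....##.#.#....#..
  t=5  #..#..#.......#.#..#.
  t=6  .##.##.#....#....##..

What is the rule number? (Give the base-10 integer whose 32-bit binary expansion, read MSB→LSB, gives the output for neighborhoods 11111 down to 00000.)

1401195394

  #####|.  b31=0 t=0,i=19
  ####.|#  b30=1 t=0,i=0
  ###.#|.  b29=0 t=0,i=1
  ###..|#  b28=1 t=0,i=14
  ##.##|.  b27=0 t=0,i=2
  ##.#.|.  b26=0 t=2,i=0
  ##..#|#  b25=1 t=0,i=15
  ##...|#  b24=1 t=0,i=5
  #.###|#  b23=1 t=1,i=11
  #.##.|.  b22=0 t=0,i=3
  #.#.#|.  b21=0 t=2,i=1
  #.#..|.  b20=0 t=2,i=3
  #..##|.  b19=0 t=0,i=10
  #..#.|#  b18=1 t=1,i=20
  #...#|.  b17=0 t=0,i=6
  #....|.  b16=0 t=1,i=2
  .####|#  b15=1 t=0,i=12
  .###.|.  b14=0 t=2,i=11
  .##.#|.  b13=0 t=2,i=20
  .##..|.  b12=0 t=0,i=4
  .#.##|#  b11=1 t=1,i=10
  .#.#.|.  b10=0 t=2,i=2
  .#..#|#  b9=1 t=0,i=9
  .#...|#  b8=1 t=1,i=1
  ..###|#  b7=1 t=0,i=11
  ..##.|.  b6=0 t=2,i=19
  ..#.#|.  b5=0 t=1,i=9
  ..#..|.  b4=0 t=0,i=8
  ...##|.  b3=0 t=2,i=9
  ...#.|.  b2=0 t=0,i=7
  ....#|#  b1=1 t=1,i=3
  .....|.  b0=0 t=3,i=0
  bits 01010011100001001000101110000010 = 1401195394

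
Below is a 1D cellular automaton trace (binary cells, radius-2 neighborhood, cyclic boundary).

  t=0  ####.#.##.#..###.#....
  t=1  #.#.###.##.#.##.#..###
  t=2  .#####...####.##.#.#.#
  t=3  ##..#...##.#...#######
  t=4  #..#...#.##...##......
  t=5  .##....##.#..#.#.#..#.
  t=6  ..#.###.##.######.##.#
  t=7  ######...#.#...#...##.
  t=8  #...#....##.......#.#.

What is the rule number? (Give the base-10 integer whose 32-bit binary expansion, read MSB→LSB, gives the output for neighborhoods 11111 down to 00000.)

  #####|.  b31=0 t=2,i=3
  ####.|#  b30=1 t=0,i=2
  ###.#|.  b29=0 t=0,i=3
  ###..|.  b28=0 t=2,i=5
  ##.##|.  b27=0 t=1,i=7
  ##.#.|#  b26=1 t=0,i=4
  ##..#|.  b25=0 t=3,i=2
  ##...|.  b24=0 t=2,i=6
  #.###|#  b23=1 t=1,i=4
  #.##.|.  b22=0 t=0,i=7
  #.#.#|#  b21=1 t=0,i=5
  #.#..|.  b20=0 t=0,i=10
  #..##|.  b19=0 t=0,i=12
  #..#.|#  b18=1 t=3,i=3
  #...#|.  b17=0 t=2,i=7
  #....|#  b16=1 t=0,i=19
  .####|.  b15=0 t=0,i=1
  .###.|#  b14=1 t=0,i=14
  .##.#|#  b13=1 t=0,i=8
  .##..|#  b12=1 t=4,i=10
  .#.##|#  b11=1 t=0,i=6
  .#.#.|#  b10=1 t=2,i=18
  .#..#|#  b9=1 t=0,i=11
  .#...|.  b8=0 t=0,i=18
  ..###|#  b7=1 t=0,i=0
  ..##.|.  b6=0 t=3,i=8
  ..#.#|#  b5=1 t=4,i=7
  ..#..|.  b4=0 t=3,i=4
  ...##|#  b3=1 t=0,i=21
  ...#.|.  b2=0 t=4,i=6
  ....#|#  b1=1 t=0,i=20
  .....|.  b0=0 t=4,i=18
  bits 01000100101001010111111010101010 = 1151696554

1151696554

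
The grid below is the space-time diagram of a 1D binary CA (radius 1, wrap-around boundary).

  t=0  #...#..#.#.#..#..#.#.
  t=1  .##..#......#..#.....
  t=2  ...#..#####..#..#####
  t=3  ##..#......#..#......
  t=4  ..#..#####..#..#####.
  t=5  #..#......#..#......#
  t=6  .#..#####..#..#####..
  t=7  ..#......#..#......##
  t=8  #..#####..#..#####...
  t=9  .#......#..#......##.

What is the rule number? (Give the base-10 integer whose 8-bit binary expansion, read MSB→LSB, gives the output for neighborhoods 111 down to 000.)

  nb ###: next=.  (t=2,i=7, bit7=0)
  nb ##.: next=.  (t=1,i=2, bit6=0)
  nb #.#: next=.  (t=0,i=8, bit5=0)
  nb #..: next=#  (t=0,i=1, bit4=1)
  nb .##: next=.  (t=1,i=1, bit3=0)
  nb .#.: next=.  (t=0,i=0, bit2=0)
  nb ..#: next=.  (t=0,i=3, bit1=0)
  nb ...: next=#  (t=0,i=2, bit0=1)
  bits 00010001 = 17

17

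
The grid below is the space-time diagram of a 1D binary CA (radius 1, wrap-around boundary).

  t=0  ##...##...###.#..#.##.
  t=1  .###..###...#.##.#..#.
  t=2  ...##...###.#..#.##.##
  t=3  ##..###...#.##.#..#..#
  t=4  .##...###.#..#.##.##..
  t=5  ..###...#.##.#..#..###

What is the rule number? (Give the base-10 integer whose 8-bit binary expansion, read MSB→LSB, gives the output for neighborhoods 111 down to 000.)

85

  nb ###: next=.  (t=0,i=11, bit7=0)
  nb ##.: next=#  (t=0,i=1, bit6=1)
  nb #.#: next=.  (t=0,i=13, bit5=0)
  nb #..: next=#  (t=0,i=2, bit4=1)
  nb .##: next=.  (t=0,i=0, bit3=0)
  nb .#.: next=#  (t=0,i=14, bit2=1)
  nb ..#: next=.  (t=0,i=4, bit1=0)
  nb ...: next=#  (t=0,i=3, bit0=1)
  bits 01010101 = 85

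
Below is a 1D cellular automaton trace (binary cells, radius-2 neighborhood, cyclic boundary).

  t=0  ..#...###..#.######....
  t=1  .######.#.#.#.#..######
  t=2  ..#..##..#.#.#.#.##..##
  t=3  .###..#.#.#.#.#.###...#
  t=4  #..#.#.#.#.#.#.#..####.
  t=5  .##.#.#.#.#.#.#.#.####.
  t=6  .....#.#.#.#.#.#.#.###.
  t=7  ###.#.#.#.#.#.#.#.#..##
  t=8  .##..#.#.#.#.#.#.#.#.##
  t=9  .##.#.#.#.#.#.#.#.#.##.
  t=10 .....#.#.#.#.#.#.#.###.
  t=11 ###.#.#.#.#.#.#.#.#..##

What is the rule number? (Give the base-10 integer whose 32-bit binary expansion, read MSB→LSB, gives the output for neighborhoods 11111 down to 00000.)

1900519325

  [31] ##### => .  t=0,i=15
  [30] ####. => #  t=0,i=17
  [29] ###.# => #  t=1,i=6
  [28] ###.. => #  t=0,i=8
  [27] ##.## => .  t=1,i=0
  [26] ##.#. => .  t=1,i=7
  [25] ##..# => .  t=0,i=9
  [24] ##... => #  t=0,i=19
  [23] #.### => .  t=0,i=13
  [22] #.##. => #  t=2,i=17
  [21] #.#.# => .  t=1,i=8
  [20] #.#.. => .  t=1,i=14
  [19] #..## => .  t=1,i=16
  [18] #..#. => #  t=0,i=10
  [17] #...# => #  t=0,i=4
  [16] #.... => #  t=0,i=20
  [15] .#### => #  t=0,i=14
  [14] .###. => .  t=0,i=7
  [13] .##.# => .  t=5,i=2
  [12] .##.. => #  t=2,i=6
  [11] .#.## => #  t=0,i=12
  [10] .#.#. => #  t=1,i=9
  [9] .#..# => #  t=1,i=15
  [8] .#... => #  t=0,i=3
  [7] ..### => #  t=0,i=6
  [6] ..##. => .  t=2,i=5
  [5] ..#.# => .  t=0,i=11
  [4] ..#.. => #  t=0,i=2
  [3] ...## => #  t=0,i=5
  [2] ...#. => #  t=0,i=1
  [1] ....# => .  t=0,i=0
  [0] ..... => #  t=0,i=21
  bits 01110001010001111001111110011101 = 1900519325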